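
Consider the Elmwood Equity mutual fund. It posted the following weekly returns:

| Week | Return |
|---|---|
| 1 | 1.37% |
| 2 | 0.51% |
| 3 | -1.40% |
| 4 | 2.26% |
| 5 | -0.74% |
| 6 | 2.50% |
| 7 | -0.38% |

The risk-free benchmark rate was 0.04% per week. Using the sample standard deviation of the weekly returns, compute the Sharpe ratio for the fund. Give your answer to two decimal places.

r̄ = (1.37 + 0.51 − 1.4 + 2.26 − 0.74 + 2.5 − 0.38) / 7 = 0.5886%
Sample std dev = √[13.7217 / 6] = 1.5123%
Sharpe = (r̄ − rf) / σ = (0.5886 − 0.04) / 1.5123 = 0.5486 / 1.5123 = 0.3628

0.36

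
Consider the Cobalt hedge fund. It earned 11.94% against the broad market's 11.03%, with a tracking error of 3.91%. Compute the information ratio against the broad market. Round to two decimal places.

IR = (Rp − Rb) / TE = (11.94% − 11.03%) / 3.91% = 0.91% / 3.91% = 0.2327

0.23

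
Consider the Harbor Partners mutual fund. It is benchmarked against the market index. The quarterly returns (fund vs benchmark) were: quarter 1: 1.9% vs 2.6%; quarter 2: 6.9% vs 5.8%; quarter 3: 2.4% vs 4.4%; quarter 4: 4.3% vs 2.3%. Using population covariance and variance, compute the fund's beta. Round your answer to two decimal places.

0.86

r̄p = 3.8750%,  r̄m = 3.7750%
Cov = Σ(rp − r̄p)(rm − r̄m) / 4 = 1.7244
Var(rm) = Σ(rm − r̄m)² / 4 = 2.0119
β = Cov / Var = 1.7244 / 2.0119 = 0.8571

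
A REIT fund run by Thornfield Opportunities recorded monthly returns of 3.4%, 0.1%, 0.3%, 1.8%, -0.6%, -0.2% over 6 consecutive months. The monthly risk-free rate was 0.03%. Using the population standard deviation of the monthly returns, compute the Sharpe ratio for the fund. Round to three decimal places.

0.557

r̄ = (3.4 + 0.1 + 0.3 + 1.8 − 0.6 − 0.2) / 6 = 0.8000%
Population std dev = √[11.4600 / 6] = 1.3820%
Sharpe = (r̄ − rf) / σ = (0.8000 − 0.03) / 1.3820 = 0.7700 / 1.3820 = 0.5572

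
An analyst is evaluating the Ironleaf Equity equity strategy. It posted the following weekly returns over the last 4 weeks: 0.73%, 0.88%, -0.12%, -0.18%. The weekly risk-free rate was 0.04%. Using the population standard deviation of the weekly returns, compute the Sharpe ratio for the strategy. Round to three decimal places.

r̄ = (0.73 + 0.88 − 0.12 − 0.18) / 4 = 0.3275%
Population std dev = √[0.9251 / 4] = 0.4809%
Sharpe = (r̄ − rf) / σ = (0.3275 − 0.04) / 0.4809 = 0.2875 / 0.4809 = 0.5978

0.598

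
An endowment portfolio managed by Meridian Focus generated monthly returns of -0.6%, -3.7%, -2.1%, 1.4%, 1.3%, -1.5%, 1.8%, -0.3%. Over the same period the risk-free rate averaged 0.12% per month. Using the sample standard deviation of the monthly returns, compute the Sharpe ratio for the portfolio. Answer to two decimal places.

Mean return r̄ = -3.70 / 8 = -0.4625%
Σ(r − r̄)² = (-0.6 − (-0.4625))² + (-3.7 − (-0.4625))² + (-2.1 − (-0.4625))² + … = 25.9788
σ = √[25.9788 / 7] = 1.9265%
Sharpe = (r̄ − rf) / σ = (-0.4625 − 0.12) / 1.9265 = -0.5825 / 1.9265 = -0.3024

-0.30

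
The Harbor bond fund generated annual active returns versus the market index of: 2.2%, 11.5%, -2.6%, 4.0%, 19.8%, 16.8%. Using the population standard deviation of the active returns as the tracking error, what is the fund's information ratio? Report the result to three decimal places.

μ = (2.2 + 11.5 − 2.6 + 4 + 19.8 + 16.8) / 6 = 8.6167%
Population σ = √[Σ(r − μ)² / 6] = √[388.6483 / 6] = √64.7747 = 8.0483%
IR = μ / tracking error = 8.6167 / 8.0483 = 1.0706

1.071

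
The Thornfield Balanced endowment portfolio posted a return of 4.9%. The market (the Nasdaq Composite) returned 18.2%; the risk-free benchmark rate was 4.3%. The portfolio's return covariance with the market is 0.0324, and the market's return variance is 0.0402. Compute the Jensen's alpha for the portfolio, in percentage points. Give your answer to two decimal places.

-10.60

β = Cov / Var = 0.0324 / 0.0402 = 0.8060
E[R] = Rf + β(Rm − Rf) = 4.3% + 0.8060 × (18.2% − 4.3%) = 15.5034%
α = Rp − E[R] = 4.9% − 15.5034% = -10.6034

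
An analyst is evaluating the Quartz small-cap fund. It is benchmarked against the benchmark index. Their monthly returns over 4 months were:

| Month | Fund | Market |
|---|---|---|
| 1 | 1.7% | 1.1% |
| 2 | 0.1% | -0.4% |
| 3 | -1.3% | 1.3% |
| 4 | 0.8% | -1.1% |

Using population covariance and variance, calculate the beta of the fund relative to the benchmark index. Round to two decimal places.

-0.25

r̄p = 0.3250%,  r̄m = 0.2250%
Cov = Σ(rp − r̄p)(rm − r̄m) / 4 = -0.2581
Var(rm) = Σ(rm − r̄m)² / 4 = 1.0169
β = Cov / Var = -0.2581 / 1.0169 = -0.2538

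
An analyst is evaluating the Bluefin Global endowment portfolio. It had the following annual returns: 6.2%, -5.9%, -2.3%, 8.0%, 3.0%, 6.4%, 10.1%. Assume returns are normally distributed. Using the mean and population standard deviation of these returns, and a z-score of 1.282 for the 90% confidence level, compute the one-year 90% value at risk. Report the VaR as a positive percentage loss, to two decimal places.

Mean return r̄ = 25.50 / 7 = 3.6429%
Σ(r − r̄)² = (6.2 − 3.6429)² + (-5.9 − 3.6429)² + … = 201.6171
population σ = √(201.6171 / 7) = √28.8024 = 5.3668%
VaR = −(r̄ − z·σ) = −(3.6429 − 1.282 × 5.3668) = −(-3.2373) = 3.2373%

3.24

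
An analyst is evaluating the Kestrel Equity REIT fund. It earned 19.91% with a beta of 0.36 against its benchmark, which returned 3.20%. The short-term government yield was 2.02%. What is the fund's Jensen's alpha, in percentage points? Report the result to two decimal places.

17.47

CAPM expected return = Rf + β(Rm − Rf) = 2.02% + 0.36 × (3.20% − 2.02%) = 2.02 + 0.36 × 1.18 = 2.4448%
Jensen's α = Rp − E[R] = 19.91% − 2.4448% = 17.4652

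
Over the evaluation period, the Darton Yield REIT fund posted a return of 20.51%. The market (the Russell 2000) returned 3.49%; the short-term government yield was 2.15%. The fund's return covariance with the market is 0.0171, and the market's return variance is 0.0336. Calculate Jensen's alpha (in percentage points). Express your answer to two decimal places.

β = Cov / Var = 0.0171 / 0.0336 = 0.5089
E[R] = Rf + β(Rm − Rf) = 2.15% + 0.5089 × (3.49% − 2.15%) = 2.8319%
α = Rp − E[R] = 20.51% − 2.8319% = 17.6781

17.68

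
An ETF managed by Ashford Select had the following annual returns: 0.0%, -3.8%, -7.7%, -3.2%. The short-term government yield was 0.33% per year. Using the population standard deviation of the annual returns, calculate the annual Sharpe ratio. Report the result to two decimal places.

r̄ = (0 − 3.8 − 7.7 − 3.2) / 4 = -14.70 / 4 = -3.6750%
Population std dev = √[29.9475 / 4] = 2.7362%
Sharpe = (r̄ − rf) / σ = (-3.6750 − 0.33) / 2.7362 = -4.0050 / 2.7362 = -1.4637

-1.46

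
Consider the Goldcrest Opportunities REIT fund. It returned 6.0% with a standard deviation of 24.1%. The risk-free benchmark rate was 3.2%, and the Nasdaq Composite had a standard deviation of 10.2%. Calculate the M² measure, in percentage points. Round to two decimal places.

4.39

Sharpe = (Rp − Rf) / σp = (6.0% − 3.2%) / 24.1% = 0.1162
M² = Rf + Sharpe × σm = 3.2% + 0.1162 × 10.2% = 4.3852%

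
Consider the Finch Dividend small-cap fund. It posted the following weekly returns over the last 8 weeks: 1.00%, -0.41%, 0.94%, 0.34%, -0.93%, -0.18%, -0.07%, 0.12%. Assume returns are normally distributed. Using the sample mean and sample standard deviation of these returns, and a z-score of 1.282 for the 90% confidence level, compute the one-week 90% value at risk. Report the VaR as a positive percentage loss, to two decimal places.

0.74

Mean return r̄ = 0.810 / 8 = 0.1013%
Σ(r − r̄)² = 3.0019; sample σ = √(3.0019/7) = 0.6549%
VaR = −(r̄ − z·σ) = −(0.1013 − 1.282 × 0.6549) = −(-0.7383) = 0.7383%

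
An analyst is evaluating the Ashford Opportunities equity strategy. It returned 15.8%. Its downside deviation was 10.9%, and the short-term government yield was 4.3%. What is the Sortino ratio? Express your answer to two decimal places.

1.06

Sortino = (Rp − Rf) / σd = (15.8% − 4.3%) / 10.9% = 11.50% / 10.9% = 1.0550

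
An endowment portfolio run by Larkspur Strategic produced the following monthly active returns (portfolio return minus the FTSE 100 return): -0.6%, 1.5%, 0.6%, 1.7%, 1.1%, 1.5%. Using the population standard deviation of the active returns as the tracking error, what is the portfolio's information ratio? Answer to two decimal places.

1.23

Mean return r̄ = 5.80 / 6 = 0.9667%
Σ(r − r̄)² = 3.7133; population σ = √(3.7133/6) = 0.7867%
IR = r̄ / tracking error = 0.9667 / 0.7867 = 1.2288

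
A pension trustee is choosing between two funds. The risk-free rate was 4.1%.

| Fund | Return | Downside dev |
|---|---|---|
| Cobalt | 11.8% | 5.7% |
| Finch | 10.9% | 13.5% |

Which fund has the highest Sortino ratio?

Cobalt: Sortino ratio = (11.8% − 4.1%) / 5.7% = 1.351
Finch: Sortino ratio = (10.9% − 4.1%) / 13.5% = 0.504
Highest: Cobalt (1.351).

Cobalt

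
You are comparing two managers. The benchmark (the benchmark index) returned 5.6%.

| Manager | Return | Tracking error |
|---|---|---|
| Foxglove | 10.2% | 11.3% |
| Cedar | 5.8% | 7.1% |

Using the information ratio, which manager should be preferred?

Foxglove: IR = (10.2% − 5.6%) / 11.3% = 0.407
Cedar: IR = (5.8% − 5.6%) / 7.1% = 0.028
Highest: Foxglove (0.407).

Foxglove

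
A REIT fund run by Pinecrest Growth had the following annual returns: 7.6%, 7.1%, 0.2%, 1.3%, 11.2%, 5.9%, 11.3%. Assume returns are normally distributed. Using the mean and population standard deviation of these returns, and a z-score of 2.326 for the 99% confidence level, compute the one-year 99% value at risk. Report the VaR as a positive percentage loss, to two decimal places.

3.00

r̄ = (7.6 + 7.1 + 0.2 + 1.3 + 11.2 + 5.9 + 11.3) / 7 = 6.3714%
Σ(r − r̄)² = (7.6 − 6.3714)² + (7.1 − 6.3714)² + … = 113.6743
population σ = √(113.6743 / 7) = √16.2392 = 4.0298%
VaR = −(r̄ − z·σ) = −(6.3714 − 2.326 × 4.0298) = −(-3.0019) = 3.0019%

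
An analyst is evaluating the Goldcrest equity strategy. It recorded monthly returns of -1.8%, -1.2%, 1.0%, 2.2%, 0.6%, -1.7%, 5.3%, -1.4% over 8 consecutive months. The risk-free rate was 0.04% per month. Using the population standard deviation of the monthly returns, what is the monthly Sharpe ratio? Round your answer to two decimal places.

r̄ = (-1.8 − 1.2 + 1 + 2.2 + 0.6 − 1.7 + 5.3 − 1.4) / 8 = 3.00 / 8 = 0.3750%
Σ(r − r̄)² = (-1.8 − 0.3750)² + (-1.2 − 0.3750)² + … = 42.6950
σ = √[42.6950 / 8] = 2.3102%
Sharpe = (r̄ − rf) / σ = (0.3750 − 0.04) / 2.3102 = 0.3350 / 2.3102 = 0.1450

0.15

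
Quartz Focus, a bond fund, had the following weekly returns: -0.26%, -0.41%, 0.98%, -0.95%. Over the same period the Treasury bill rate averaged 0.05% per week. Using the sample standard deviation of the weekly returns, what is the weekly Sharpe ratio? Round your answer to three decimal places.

Mean return r̄ = -0.640 / 4 = -0.1600%
Σ(r − r̄)² = 1.9962; sample σ = √(1.9962/3) = 0.8157%
Sharpe = (r̄ − rf) / σ = (-0.1600 − 0.05) / 0.8157 = -0.2100 / 0.8157 = -0.2574

-0.257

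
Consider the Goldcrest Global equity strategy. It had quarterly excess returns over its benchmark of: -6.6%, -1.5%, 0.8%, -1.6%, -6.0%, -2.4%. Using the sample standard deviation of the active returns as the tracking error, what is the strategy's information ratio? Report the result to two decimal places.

-1.01

r̄ = (-6.6 − 1.5 + 0.8 − 1.6 − 6 − 2.4) / 6 = -2.8833%
Sample σ = √[Σ(r − r̄)² / 5] = √[40.8883 / 5] = √8.1777 = 2.8597%
IR = r̄ / tracking error = -2.8833 / 2.8597 = -1.0083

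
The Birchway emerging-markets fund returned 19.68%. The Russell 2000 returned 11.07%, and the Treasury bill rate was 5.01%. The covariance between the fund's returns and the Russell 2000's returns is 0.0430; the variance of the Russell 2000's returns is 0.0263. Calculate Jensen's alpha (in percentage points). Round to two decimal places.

4.76

β = Cov / Var = 0.0430 / 0.0263 = 1.6350
E[R] = Rf + β(Rm − Rf) = 5.01% + 1.6350 × (11.07% − 5.01%) = 14.9181%
α = Rp − E[R] = 19.68% − 14.9181% = 4.7619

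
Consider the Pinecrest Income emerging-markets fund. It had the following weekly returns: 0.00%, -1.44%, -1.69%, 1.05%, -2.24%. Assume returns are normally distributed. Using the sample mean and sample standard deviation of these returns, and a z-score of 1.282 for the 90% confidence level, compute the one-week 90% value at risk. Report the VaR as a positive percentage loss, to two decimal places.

2.60

μ = (0 − 1.44 − 1.69 + 1.05 − 2.24) / 5 = -0.8640%
Σ(r − μ)² = (0 − (-0.8640))² + (-1.44 − (-0.8640))² + (-1.69 − (-0.8640))² + … = 7.3173
σ = √[7.3173 / 4] = 1.3525%
VaR = −(μ − z·σ) = −(-0.8640 − 1.282 × 1.3525) = −(-2.5979) = 2.5979%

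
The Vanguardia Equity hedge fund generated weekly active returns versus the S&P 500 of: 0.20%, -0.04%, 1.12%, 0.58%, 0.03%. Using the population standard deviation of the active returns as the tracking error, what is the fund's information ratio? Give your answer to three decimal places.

0.882

Mean return r̄ = 1.890 / 5 = 0.3780%
Σ(r − r̄)² = (0.2 − 0.3780)² + (-0.04 − 0.3780)² + (1.12 − 0.3780)² + … = 0.9189
σ = √[0.9189 / 5] = 0.4287%
IR = r̄ / tracking error = 0.3780 / 0.4287 = 0.8817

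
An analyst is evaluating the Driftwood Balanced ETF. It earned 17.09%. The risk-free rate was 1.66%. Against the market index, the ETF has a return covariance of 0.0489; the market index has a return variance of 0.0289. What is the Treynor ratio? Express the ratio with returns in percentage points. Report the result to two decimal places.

β = Cov / Var = 0.0489 / 0.0289 = 1.6920
Treynor = (Rp − Rf) / β = (17.09% − 1.66%) / 1.6920 = 15.43 / 1.6920 = 9.1194

9.12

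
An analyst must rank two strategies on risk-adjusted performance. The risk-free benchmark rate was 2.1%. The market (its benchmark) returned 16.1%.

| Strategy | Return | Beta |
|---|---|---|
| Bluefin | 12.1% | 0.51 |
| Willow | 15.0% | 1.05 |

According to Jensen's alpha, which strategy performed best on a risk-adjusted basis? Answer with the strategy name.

Bluefin

Bluefin: α = 12.1% − [2.1% + 0.51 × (16.1% − 2.1%)] = 2.860
Willow: α = 15.0% − [2.1% + 1.05 × (16.1% − 2.1%)] = -1.800
Highest: Bluefin (2.860).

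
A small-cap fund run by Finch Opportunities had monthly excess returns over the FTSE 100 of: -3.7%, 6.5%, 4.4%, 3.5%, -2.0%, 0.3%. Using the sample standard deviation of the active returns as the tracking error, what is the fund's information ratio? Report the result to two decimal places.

μ = (-3.7 + 6.5 + 4.4 + 3.5 − 2 + 0.3) / 6 = 9.00 / 6 = 1.5000%
Σ(r − μ)² = (-3.7 − 1.5000)² + (6.5 − 1.5000)² + … = 78.1400
σ = √[78.1400 / 5] = 3.9532%
IR = μ / tracking error = 1.5000 / 3.9532 = 0.3794

0.38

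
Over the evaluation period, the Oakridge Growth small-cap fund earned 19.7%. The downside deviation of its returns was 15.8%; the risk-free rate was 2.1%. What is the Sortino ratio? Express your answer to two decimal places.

1.11

Sortino = (Rp − Rf) / σd = (19.7% − 2.1%) / 15.8% = 17.60% / 15.8% = 1.1139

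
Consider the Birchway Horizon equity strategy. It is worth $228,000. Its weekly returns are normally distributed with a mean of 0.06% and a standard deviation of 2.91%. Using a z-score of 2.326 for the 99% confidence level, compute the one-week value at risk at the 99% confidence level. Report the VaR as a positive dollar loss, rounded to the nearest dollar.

Return at the 99% tail: μ − z·σ = 0.06% − 2.326 × 2.91% = 0.06 − 6.76866 = -6.70866%
VaR = −(-6.70866%) × $228,000 = 6.70866% × $228,000 = $15,296

$15,296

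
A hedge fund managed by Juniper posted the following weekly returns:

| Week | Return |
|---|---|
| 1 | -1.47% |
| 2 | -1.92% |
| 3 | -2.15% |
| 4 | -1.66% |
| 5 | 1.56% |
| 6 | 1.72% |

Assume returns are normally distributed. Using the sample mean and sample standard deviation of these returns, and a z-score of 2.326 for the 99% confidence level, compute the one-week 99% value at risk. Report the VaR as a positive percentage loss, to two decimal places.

4.82

r̄ = (-1.47 − 1.92 − 2.15 − 1.66 + 1.56 + 1.72) / 6 = -0.6533%
Sample σ = √[Σ(r − r̄)² / 5] = √[16.0563 / 5] = √3.2113 = 1.7920%
VaR = −(r̄ − z·σ) = −(-0.6533 − 2.326 × 1.7920) = −(-4.8215) = 4.8215%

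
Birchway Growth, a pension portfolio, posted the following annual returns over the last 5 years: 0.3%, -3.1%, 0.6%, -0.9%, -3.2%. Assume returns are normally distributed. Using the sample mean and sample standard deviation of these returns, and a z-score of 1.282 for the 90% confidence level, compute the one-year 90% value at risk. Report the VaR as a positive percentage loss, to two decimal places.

Mean return r̄ = -6.30 / 5 = -1.2600%
Σ(r − r̄)² = (0.3 − (-1.2600))² + (-3.1 − (-1.2600))² + (0.6 − (-1.2600))² + … = 13.1720
σ = √[13.1720 / 4] = 1.8147%
VaR = −(r̄ − z·σ) = −(-1.2600 − 1.282 × 1.8147) = −(-3.5864) = 3.5864%

3.59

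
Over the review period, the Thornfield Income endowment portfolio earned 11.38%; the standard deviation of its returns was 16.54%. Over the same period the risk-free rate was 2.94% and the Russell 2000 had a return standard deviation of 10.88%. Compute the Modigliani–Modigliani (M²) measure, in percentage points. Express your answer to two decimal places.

Sharpe = (Rp − Rf) / σp = (11.38% − 2.94%) / 16.54% = 0.5103
M² = Rf + Sharpe × σm = 2.94% + 0.5103 × 10.88% = 8.4921%

8.49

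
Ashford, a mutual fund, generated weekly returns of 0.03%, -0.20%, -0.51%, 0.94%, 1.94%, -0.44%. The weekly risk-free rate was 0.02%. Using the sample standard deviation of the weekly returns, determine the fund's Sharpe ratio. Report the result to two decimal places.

0.28

r̄ = (0.03 − 0.2 − 0.51 + 0.94 + 1.94 − 0.44) / 6 = 1.760 / 6 = 0.2933%
Sample σ = √[Σ(r − r̄)² / 5] = √[4.6255 / 5] = √0.9251 = 0.9618%
Sharpe = (r̄ − rf) / σ = (0.2933 − 0.02) / 0.9618 = 0.2733 / 0.9618 = 0.2842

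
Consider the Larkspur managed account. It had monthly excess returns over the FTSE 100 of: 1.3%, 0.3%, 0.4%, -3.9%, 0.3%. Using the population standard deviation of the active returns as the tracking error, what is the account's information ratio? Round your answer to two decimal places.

μ = (1.3 + 0.3 + 0.4 − 3.9 + 0.3) / 5 = -0.3200%
Σ(r − μ)² = 16.7280; population σ = √(16.7280/5) = 1.8291%
IR = μ / tracking error = -0.3200 / 1.8291 = -0.1749

-0.17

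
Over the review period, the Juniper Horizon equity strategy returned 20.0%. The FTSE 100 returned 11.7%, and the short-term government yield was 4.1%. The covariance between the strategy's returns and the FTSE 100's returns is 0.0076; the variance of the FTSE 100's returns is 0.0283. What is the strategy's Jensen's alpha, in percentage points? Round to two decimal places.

13.86

β = Cov / Var = 0.0076 / 0.0283 = 0.2686
E[R] = Rf + β(Rm − Rf) = 4.1% + 0.2686 × (11.7% − 4.1%) = 6.1414%
α = Rp − E[R] = 20.0% − 6.1414% = 13.8586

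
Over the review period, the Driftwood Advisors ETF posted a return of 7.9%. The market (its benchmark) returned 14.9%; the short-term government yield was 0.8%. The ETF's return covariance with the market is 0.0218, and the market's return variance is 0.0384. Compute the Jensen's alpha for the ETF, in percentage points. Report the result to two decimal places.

β = Cov / Var = 0.0218 / 0.0384 = 0.5677
E[R] = Rf + β(Rm − Rf) = 0.8% + 0.5677 × (14.9% − 0.8%) = 8.8046%
α = Rp − E[R] = 7.9% − 8.8046% = -0.9046

-0.90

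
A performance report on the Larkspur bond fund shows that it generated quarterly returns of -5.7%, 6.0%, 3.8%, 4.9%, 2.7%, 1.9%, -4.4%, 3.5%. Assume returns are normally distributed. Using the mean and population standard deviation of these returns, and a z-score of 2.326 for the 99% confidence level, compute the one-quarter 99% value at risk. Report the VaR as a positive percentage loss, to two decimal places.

Mean return r̄ = 12.70 / 8 = 1.5875%
Population σ = √[Σ(r − r̄)² / 8] = √[129.2888 / 8] = √16.1611 = 4.0201%
VaR = −(r̄ − z·σ) = −(1.5875 − 2.326 × 4.0201) = −(-7.7633) = 7.7633%

7.76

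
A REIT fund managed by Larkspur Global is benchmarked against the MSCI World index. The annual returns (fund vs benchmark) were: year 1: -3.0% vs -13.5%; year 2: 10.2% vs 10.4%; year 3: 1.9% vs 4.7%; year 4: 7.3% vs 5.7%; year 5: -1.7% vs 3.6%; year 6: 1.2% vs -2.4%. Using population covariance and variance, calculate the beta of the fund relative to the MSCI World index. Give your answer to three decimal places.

0.471

r̄p = 2.6500%,  r̄m = 1.4167%
Cov = Σ(rp − r̄p)(rm − r̄m) / 6 = 27.5992
Var(rm) = Σ(rm − r̄m)² / 6 = 58.6114
β = Cov / Var = 27.5992 / 58.6114 = 0.4709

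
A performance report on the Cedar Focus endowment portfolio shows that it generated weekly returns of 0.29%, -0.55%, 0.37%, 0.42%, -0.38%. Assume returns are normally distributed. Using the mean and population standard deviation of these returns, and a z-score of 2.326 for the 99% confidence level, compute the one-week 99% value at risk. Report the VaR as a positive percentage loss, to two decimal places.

0.92

Mean return μ = 0.150 / 5 = 0.0300%
Σ(r − μ)² = (0.29 − 0.0300)² + (-0.55 − 0.0300)² + … = 0.8398
σ = √[0.8398 / 5] = 0.4098%
VaR = −(μ − z·σ) = −(0.0300 − 2.326 × 0.4098) = −(-0.9232) = 0.9232%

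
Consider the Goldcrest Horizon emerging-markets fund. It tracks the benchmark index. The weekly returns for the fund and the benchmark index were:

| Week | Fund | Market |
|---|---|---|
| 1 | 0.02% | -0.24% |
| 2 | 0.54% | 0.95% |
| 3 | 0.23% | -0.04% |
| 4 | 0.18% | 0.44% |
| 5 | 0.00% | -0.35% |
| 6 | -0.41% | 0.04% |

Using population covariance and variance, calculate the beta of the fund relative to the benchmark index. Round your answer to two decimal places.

r̄p = 0.0933%,  r̄m = 0.1333%
Cov = Σ(rp − r̄p)(rm − r̄m) / 6 = 0.0812
Var(rm) = Σ(rm − r̄m)² / 6 = 0.1955
β = Cov / Var = 0.0812 / 0.1955 = 0.4153

0.42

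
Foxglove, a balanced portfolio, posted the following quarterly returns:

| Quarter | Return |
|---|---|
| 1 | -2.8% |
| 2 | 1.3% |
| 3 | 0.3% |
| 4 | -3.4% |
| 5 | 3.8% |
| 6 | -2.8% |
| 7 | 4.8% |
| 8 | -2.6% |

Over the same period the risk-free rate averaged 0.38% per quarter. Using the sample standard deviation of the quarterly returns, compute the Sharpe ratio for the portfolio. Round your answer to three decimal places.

-0.172

Mean return r̄ = -1.40 / 8 = -0.1750%
Σ(r − r̄)² = 73.0150; sample σ = √(73.0150/7) = 3.2297%
Sharpe = (r̄ − rf) / σ = (-0.1750 − 0.38) / 3.2297 = -0.5550 / 3.2297 = -0.1718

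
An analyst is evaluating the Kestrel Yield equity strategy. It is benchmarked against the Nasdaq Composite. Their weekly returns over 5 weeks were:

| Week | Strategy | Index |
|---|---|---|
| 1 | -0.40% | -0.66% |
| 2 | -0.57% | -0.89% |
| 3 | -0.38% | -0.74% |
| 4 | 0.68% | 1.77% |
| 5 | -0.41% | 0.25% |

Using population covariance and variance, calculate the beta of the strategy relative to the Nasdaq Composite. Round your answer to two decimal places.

r̄p = -0.2160%,  r̄m = -0.0540%
Cov = Σ(rp − r̄p)(rm − r̄m) / 5 = 0.4191
Var(rm) = Σ(rm − r̄m)² / 5 = 0.9912
β = Cov / Var = 0.4191 / 0.9912 = 0.4228

0.42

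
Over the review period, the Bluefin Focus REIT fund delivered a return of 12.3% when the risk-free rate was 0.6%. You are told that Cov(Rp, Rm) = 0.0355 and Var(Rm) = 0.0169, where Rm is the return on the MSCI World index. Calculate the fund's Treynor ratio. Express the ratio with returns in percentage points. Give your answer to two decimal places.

5.57

β = Cov / Var = 0.0355 / 0.0169 = 2.1006
Treynor = (Rp − Rf) / β = (12.3% − 0.6%) / 2.1006 = 11.70 / 2.1006 = 5.5698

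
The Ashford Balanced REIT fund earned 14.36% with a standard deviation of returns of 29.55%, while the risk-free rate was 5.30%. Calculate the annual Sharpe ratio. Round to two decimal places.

Sharpe = (Rp − Rf) / σp = (14.36% − 5.30%) / 29.55% = 9.06% / 29.55% = 0.3066

0.31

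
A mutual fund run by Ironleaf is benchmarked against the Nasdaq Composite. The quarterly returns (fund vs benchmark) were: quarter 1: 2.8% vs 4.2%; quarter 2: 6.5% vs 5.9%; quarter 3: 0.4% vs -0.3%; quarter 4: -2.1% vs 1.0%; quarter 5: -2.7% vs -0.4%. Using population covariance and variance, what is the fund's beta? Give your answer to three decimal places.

1.209

r̄p = 0.9800%,  r̄m = 2.0800%
Cov = Σ(rp − r̄p)(rm − r̄m) / 5 = 7.7556
Var(rm) = Σ(rm − r̄m)² / 5 = 6.4136
β = Cov / Var = 7.7556 / 6.4136 = 1.2092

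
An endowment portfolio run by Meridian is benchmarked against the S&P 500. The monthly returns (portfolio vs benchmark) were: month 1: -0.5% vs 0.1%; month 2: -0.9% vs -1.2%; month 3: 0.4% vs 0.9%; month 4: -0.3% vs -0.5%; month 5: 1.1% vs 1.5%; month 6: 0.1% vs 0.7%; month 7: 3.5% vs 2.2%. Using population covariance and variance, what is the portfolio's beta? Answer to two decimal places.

r̄p = 0.4857%,  r̄m = 0.5286%
Cov = Σ(rp − r̄p)(rm − r̄m) / 7 = 1.3090
Var(rm) = Σ(rm − r̄m)² / 7 = 1.1620
β = Cov / Var = 1.3090 / 1.1620 = 1.1265

1.13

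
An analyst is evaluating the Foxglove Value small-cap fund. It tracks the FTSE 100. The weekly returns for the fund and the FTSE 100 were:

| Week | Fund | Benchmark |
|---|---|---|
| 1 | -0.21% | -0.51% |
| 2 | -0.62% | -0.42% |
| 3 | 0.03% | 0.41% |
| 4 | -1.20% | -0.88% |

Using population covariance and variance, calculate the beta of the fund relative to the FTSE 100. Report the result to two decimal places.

0.83

r̄p = -0.5000%,  r̄m = -0.3500%
Cov = Σ(rp − r̄p)(rm − r̄m) / 4 = 0.1840
Var(rm) = Σ(rm − r̄m)² / 4 = 0.2223
β = Cov / Var = 0.1840 / 0.2223 = 0.8277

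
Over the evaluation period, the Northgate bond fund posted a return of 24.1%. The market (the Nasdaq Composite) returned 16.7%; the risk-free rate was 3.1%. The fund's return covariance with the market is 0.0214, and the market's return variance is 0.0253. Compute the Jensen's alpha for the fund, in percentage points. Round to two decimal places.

β = Cov / Var = 0.0214 / 0.0253 = 0.8458
E[R] = Rf + β(Rm − Rf) = 3.1% + 0.8458 × (16.7% − 3.1%) = 14.6029%
α = Rp − E[R] = 24.1% − 14.6029% = 9.4971

9.50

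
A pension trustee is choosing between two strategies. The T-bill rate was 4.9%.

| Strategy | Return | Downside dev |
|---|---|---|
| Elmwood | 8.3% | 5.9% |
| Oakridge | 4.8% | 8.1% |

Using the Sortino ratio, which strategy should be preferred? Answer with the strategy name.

Elmwood: Sortino ratio = (8.3% − 4.9%) / 5.9% = 0.576
Oakridge: Sortino ratio = (4.8% − 4.9%) / 8.1% = -0.012
Highest: Elmwood (0.576).

Elmwood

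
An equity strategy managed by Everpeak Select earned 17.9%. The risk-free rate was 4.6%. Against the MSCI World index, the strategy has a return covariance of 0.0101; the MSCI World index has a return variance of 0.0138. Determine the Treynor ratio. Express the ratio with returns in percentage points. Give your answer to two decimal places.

18.17

β = Cov / Var = 0.0101 / 0.0138 = 0.7319
Treynor = (Rp − Rf) / β = (17.9% − 4.6%) / 0.7319 = 13.30 / 0.7319 = 18.1719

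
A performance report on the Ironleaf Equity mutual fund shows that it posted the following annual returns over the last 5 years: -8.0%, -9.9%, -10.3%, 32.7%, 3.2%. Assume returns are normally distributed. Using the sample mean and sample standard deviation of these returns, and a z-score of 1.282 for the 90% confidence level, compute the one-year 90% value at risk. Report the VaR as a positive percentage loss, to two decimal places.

r̄ = (-8 − 9.9 − 10.3 + 32.7 + 3.2) / 5 = 7.70 / 5 = 1.5400%
Sample std dev = √[1335.7720 / 4] = 18.2741%
VaR = −(r̄ − z·σ) = −(1.5400 − 1.282 × 18.2741) = −(-21.8874) = 21.8874%

21.89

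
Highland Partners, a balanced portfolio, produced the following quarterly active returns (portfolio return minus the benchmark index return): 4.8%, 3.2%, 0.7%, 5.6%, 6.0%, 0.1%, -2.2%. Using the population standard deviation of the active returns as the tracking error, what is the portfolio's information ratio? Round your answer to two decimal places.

r̄ = (4.8 + 3.2 + 0.7 + 5.6 + 6 + 0.1 − 2.2) / 7 = 2.6000%
Σ(r − r̄)² = (4.8 − 2.6000)² + (3.2 − 2.6000)² + (0.7 − 2.6000)² + … = 58.6600
population σ = √(58.6600 / 7) = √8.3800 = 2.8948%
IR = r̄ / tracking error = 2.6000 / 2.8948 = 0.8982

0.90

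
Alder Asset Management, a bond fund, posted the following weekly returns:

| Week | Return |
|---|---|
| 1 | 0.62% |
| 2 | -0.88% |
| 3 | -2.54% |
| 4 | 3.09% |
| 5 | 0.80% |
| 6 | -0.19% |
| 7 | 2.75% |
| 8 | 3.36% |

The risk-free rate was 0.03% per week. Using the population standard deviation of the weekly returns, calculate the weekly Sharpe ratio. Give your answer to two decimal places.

r̄ = (0.62 − 0.88 − 2.54 + 3.09 + 0.8 − 0.19 + 2.75 + 3.36) / 8 = 7.010 / 8 = 0.8763%
Σ(r − r̄)² = 30.5442; population σ = √(30.5442/8) = 1.9540%
Sharpe = (r̄ − rf) / σ = (0.8763 − 0.03) / 1.9540 = 0.8463 / 1.9540 = 0.4331

0.43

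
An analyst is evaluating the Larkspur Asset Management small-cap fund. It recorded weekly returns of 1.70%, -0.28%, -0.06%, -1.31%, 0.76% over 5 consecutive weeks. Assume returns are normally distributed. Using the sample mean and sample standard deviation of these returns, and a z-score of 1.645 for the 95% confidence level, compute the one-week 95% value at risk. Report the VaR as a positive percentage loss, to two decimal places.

μ = (1.7 − 0.28 − 0.06 − 1.31 + 0.76) / 5 = 0.1620%
Sample σ = √[Σ(r − μ)² / 4] = √[5.1345 / 4] = √1.2836 = 1.1330%
VaR = −(μ − z·σ) = −(0.1620 − 1.645 × 1.1330) = −(-1.7018) = 1.7018%

1.70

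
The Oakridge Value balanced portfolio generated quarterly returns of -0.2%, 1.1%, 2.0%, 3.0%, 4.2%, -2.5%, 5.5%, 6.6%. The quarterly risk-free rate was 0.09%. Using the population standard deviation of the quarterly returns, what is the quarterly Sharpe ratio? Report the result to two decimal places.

0.84

μ = (-0.2 + 1.1 + 2 + 3 + 4.2 − 2.5 + 5.5 + 6.6) / 8 = 2.4625%
Population std dev = √[63.4388 / 8] = 2.8160%
Sharpe = (μ − rf) / σ = (2.4625 − 0.09) / 2.8160 = 2.3725 / 2.8160 = 0.8425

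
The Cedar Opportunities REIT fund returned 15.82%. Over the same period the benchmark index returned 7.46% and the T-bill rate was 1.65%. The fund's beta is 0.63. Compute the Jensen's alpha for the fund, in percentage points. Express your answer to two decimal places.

10.51

CAPM expected return = Rf + β(Rm − Rf) = 1.65% + 0.63 × (7.46% − 1.65%) = 1.65 + 0.63 × 5.81 = 5.3103%
Jensen's α = Rp − E[R] = 15.82% − 5.3103% = 10.5097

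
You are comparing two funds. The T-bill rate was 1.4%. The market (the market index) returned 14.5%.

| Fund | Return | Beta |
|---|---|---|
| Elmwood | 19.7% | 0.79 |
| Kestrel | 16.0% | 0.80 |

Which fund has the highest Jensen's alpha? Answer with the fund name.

Elmwood: α = 19.7% − [1.4% + 0.79 × (14.5% − 1.4%)] = 7.951
Kestrel: α = 16.0% − [1.4% + 0.80 × (14.5% − 1.4%)] = 4.120
Highest: Elmwood (7.951).

Elmwood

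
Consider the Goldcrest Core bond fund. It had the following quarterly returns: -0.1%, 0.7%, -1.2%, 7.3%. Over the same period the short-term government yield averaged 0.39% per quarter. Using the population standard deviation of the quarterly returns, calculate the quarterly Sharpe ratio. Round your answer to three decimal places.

Mean return r̄ = 6.70 / 4 = 1.6750%
Population std dev = √[44.0075 / 4] = 3.3169%
Sharpe = (r̄ − rf) / σ = (1.6750 − 0.39) / 3.3169 = 1.2850 / 3.3169 = 0.3874

0.387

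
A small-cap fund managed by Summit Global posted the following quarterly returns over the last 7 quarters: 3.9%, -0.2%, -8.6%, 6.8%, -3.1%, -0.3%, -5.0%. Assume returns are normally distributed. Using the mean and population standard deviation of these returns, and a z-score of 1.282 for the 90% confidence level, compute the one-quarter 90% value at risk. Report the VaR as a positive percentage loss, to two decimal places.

7.14

r̄ = (3.9 − 0.2 − 8.6 + 6.8 − 3.1 − 0.3 − 5) / 7 = -0.9286%
Population std dev = √[164.1143 / 7] = 4.8420%
VaR = −(r̄ − z·σ) = −(-0.9286 − 1.282 × 4.8420) = −(-7.1360) = 7.1360%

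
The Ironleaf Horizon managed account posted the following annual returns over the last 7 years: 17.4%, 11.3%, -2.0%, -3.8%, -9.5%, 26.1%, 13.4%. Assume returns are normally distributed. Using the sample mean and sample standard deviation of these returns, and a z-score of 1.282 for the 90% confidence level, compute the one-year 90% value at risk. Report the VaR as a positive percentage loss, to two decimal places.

8.99

r̄ = (17.4 + 11.3 − 2 − 3.8 − 9.5 + 26.1 + 13.4) / 7 = 7.5571%
Sample std dev = √[1000.1371 / 6] = 12.9108%
VaR = −(r̄ − z·σ) = −(7.5571 − 1.282 × 12.9108) = −(-8.9945) = 8.9945%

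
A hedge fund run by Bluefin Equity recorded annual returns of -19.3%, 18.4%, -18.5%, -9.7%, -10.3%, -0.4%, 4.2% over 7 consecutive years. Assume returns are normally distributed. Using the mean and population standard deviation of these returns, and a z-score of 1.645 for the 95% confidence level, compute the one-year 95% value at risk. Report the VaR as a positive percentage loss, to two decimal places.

r̄ = (-19.3 + 18.4 − 18.5 − 9.7 − 10.3 − 0.4 + 4.2) / 7 = -35.60 / 7 = -5.0857%
Σ(r − r̄)² = (-19.3 − (-5.0857))² + (18.4 − (-5.0857))² + … = 1090.2286
σ = √[1090.2286 / 7] = 12.4799%
VaR = −(r̄ − z·σ) = −(-5.0857 − 1.645 × 12.4799) = −(-25.6151) = 25.6151%

25.62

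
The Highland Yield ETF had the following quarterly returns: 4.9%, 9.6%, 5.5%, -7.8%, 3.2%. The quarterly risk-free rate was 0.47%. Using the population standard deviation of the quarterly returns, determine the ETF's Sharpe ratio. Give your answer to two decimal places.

0.45

Mean return r̄ = 15.40 / 5 = 3.0800%
Σ(r − r̄)² = (4.9 − 3.0800)² + (9.6 − 3.0800)² + (5.5 − 3.0800)² + … = 170.0680
population σ = √(170.0680 / 5) = √34.0136 = 5.8321%
Sharpe = (r̄ − rf) / σ = (3.0800 − 0.47) / 5.8321 = 2.6100 / 5.8321 = 0.4475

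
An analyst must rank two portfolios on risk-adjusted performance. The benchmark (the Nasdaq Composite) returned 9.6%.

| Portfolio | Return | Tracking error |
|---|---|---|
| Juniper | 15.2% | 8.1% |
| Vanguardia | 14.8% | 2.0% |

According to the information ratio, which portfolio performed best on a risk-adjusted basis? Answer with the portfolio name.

Juniper: IR = (15.2% − 9.6%) / 8.1% = 0.691
Vanguardia: IR = (14.8% − 9.6%) / 2.0% = 2.600
Highest: Vanguardia (2.600).

Vanguardia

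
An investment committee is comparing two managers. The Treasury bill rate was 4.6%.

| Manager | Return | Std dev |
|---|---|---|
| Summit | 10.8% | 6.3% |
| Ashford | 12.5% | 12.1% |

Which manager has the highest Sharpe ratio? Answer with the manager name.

Summit

Summit: Sharpe ratio = (10.8% − 4.6%) / 6.3% = 0.984
Ashford: Sharpe ratio = (12.5% − 4.6%) / 12.1% = 0.653
Highest: Summit (0.984).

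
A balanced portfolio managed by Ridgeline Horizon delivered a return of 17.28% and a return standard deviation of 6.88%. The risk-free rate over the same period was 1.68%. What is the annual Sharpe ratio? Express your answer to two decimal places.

Sharpe = (Rp − Rf) / σp = (17.28% − 1.68%) / 6.88% = 15.60% / 6.88% = 2.2674

2.27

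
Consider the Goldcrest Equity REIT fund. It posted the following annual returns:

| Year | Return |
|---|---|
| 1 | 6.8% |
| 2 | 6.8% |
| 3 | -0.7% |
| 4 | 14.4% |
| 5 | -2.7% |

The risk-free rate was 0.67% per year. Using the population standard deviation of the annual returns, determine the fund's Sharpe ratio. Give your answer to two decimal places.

r̄ = (6.8 + 6.8 − 0.7 + 14.4 − 2.7) / 5 = 24.60 / 5 = 4.9200%
Population std dev = √[186.5880 / 5] = 6.1088%
Sharpe = (r̄ − rf) / σ = (4.9200 − 0.67) / 6.1088 = 4.2500 / 6.1088 = 0.6957

0.70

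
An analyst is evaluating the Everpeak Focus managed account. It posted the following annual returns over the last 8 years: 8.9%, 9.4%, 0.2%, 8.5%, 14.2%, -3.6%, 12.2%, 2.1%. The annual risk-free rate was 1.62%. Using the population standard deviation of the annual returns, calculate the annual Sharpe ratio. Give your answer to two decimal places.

0.84

r̄ = (8.9 + 9.4 + 0.2 + 8.5 + 14.2 − 3.6 + 12.2 + 2.1) / 8 = 6.4875%
Population std dev = √[271.0088 / 8] = 5.8203%
Sharpe = (r̄ − rf) / σ = (6.4875 − 1.62) / 5.8203 = 4.8675 / 5.8203 = 0.8363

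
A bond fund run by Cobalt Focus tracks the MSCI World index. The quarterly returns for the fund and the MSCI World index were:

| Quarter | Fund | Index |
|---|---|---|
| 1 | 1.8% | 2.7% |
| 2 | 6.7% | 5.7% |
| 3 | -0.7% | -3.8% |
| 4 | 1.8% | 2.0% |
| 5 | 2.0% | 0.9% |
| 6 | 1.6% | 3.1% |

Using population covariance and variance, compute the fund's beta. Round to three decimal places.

r̄p = 2.2000%,  r̄m = 1.7667%
Cov = Σ(rp − r̄p)(rm − r̄m) / 6 = 5.4583
Var(rm) = Σ(rm − r̄m)² / 6 = 8.3189
β = Cov / Var = 5.4583 / 8.3189 = 0.6561

0.656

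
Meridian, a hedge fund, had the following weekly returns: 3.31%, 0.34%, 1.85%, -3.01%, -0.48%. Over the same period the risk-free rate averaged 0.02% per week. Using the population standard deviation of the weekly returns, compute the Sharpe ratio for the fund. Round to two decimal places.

r̄ = (3.31 + 0.34 + 1.85 − 3.01 − 0.48) / 5 = 0.4020%
Σ(r − r̄)² = (3.31 − 0.4020)² + (0.34 − 0.4020)² + … = 22.9767
population σ = √(22.9767 / 5) = √4.5953 = 2.1437%
Sharpe = (r̄ − rf) / σ = (0.4020 − 0.02) / 2.1437 = 0.3820 / 2.1437 = 0.1782

0.18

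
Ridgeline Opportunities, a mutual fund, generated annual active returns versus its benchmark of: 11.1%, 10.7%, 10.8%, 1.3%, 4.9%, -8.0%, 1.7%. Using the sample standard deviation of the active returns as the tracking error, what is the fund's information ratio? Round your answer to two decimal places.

0.66

r̄ = (11.1 + 10.7 + 10.8 + 1.3 + 4.9 − 8 + 1.7) / 7 = 32.50 / 7 = 4.6429%
Σ(r − r̄)² = 296.0371; sample σ = √(296.0371/6) = 7.0242%
IR = r̄ / tracking error = 4.6429 / 7.0242 = 0.6610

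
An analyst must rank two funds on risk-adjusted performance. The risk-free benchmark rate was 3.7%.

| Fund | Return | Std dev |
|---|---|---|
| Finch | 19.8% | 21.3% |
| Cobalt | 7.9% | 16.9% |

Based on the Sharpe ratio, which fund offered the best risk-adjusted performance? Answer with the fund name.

Finch: Sharpe ratio = (19.8% − 3.7%) / 21.3% = 0.756
Cobalt: Sharpe ratio = (7.9% − 3.7%) / 16.9% = 0.249
Highest: Finch (0.756).

Finch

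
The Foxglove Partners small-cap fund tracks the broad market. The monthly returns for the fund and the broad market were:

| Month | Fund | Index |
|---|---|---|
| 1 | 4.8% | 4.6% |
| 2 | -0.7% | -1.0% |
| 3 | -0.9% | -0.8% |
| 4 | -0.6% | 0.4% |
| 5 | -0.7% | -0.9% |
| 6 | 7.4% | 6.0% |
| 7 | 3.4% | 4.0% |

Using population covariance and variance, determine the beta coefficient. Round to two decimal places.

r̄p = 1.8143%,  r̄m = 1.7571%
Cov = Σ(rp − r̄p)(rm − r̄m) / 7 = 8.5106
Var(rm) = Σ(rm − r̄m)² / 7 = 7.7367
β = Cov / Var = 8.5106 / 7.7367 = 1.1000

1.10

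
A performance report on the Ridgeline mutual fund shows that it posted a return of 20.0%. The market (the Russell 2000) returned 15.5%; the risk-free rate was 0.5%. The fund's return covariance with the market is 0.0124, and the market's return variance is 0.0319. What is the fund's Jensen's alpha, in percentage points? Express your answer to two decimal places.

β = Cov / Var = 0.0124 / 0.0319 = 0.3887
E[R] = Rf + β(Rm − Rf) = 0.5% + 0.3887 × (15.5% − 0.5%) = 6.3305%
α = Rp − E[R] = 20.0% − 6.3305% = 13.6695

13.67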